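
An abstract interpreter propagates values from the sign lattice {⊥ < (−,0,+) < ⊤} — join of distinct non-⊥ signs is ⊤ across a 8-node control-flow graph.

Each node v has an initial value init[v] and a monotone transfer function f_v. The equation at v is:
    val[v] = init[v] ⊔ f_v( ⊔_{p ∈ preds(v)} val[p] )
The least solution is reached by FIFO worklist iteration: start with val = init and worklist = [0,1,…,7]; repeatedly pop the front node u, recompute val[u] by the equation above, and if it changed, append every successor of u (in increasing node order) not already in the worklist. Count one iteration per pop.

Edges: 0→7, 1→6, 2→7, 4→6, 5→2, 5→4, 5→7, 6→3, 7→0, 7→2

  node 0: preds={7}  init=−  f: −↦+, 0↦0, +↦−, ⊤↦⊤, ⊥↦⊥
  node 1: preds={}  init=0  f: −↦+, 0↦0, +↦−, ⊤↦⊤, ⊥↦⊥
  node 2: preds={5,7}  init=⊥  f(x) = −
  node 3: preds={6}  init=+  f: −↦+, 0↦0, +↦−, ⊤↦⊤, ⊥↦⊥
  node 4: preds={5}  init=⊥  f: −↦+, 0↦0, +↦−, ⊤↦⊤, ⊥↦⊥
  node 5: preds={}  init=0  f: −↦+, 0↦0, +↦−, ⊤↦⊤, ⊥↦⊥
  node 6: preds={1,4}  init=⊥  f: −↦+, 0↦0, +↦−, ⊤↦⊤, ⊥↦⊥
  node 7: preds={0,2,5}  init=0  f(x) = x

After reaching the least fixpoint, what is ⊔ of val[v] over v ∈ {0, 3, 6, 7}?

Iteration log — 11 steps:
  step 1. node 0  ⊔preds=0  new=⊤  old=−  +wl: 
  step 2. node 1  ⊔preds=⊥  new=0  stable
  step 3. node 2  ⊔preds=0  new=−  old=⊥  +wl: 
  step 4. node 3  ⊔preds=⊥  new=+  stable
  step 5. node 4  ⊔preds=0  new=0  old=⊥  +wl: 
  step 6. node 5  ⊔preds=⊥  new=0  stable
  step 7. node 6  ⊔preds=0  new=0  old=⊥  +wl: 3
  step 8. node 7  ⊔preds=⊤  new=⊤  old=0  +wl: 0,2
  step 9. node 3  ⊔preds=0  new=⊤  old=+  +wl: 
  step 10. node 0  ⊔preds=⊤  new=⊤  stable
  step 11. node 2  ⊔preds=⊤  new=−  stable

Least fixpoint reached:
  node 0: ⊤
  node 1: 0
  node 2: −
  node 3: ⊤
  node 4: 0
  node 5: 0
  node 6: 0
  node 7: ⊤

⊤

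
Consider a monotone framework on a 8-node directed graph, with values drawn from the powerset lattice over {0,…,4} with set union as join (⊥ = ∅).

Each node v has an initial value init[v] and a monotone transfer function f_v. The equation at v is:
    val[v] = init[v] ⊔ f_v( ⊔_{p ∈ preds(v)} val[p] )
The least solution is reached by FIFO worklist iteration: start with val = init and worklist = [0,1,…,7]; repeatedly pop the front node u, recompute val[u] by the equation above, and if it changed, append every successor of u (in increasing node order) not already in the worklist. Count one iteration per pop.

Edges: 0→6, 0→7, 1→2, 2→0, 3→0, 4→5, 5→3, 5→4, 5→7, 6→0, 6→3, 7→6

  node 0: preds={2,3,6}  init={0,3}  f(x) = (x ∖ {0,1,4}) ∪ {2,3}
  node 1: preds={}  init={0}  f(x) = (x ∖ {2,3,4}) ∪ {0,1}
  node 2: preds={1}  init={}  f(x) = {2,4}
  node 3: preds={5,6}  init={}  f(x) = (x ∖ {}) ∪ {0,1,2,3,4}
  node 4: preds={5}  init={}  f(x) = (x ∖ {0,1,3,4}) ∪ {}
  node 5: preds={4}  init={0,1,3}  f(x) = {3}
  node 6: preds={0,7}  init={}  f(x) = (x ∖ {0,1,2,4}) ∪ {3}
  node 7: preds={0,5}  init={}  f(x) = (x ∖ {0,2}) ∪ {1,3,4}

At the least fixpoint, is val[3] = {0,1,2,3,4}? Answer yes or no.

Iteration log — 11 steps:
  step 1. node 0  ⊔preds={}  new={0,2,3}  old={0,3}  +wl: 
  step 2. node 1  ⊔preds={}  new={0,1}  old={0}  +wl: 
  step 3. node 2  ⊔preds={0,1}  new={2,4}  old={}  +wl: 0
  step 4. node 3  ⊔preds={0,1,3}  new={0,1,2,3,4}  old={}  +wl: 
  step 5. node 4  ⊔preds={0,1,3}  new={}  stable
  step 6. node 5  ⊔preds={}  new={0,1,3}  stable
  step 7. node 6  ⊔preds={0,2,3}  new={3}  old={}  +wl: 3
  step 8. node 7  ⊔preds={0,1,2,3}  new={1,3,4}  old={}  +wl: 6
  step 9. node 0  ⊔preds={0,1,2,3,4}  new={0,2,3}  stable
  step 10. node 3  ⊔preds={0,1,3}  new={0,1,2,3,4}  stable
  step 11. node 6  ⊔preds={0,1,2,3,4}  new={3}  stable

Least fixpoint reached:
  node 0: {0,2,3}
  node 1: {0,1}
  node 2: {2,4}
  node 3: {0,1,2,3,4}
  node 4: {}
  node 5: {0,1,3}
  node 6: {3}
  node 7: {1,3,4}

yes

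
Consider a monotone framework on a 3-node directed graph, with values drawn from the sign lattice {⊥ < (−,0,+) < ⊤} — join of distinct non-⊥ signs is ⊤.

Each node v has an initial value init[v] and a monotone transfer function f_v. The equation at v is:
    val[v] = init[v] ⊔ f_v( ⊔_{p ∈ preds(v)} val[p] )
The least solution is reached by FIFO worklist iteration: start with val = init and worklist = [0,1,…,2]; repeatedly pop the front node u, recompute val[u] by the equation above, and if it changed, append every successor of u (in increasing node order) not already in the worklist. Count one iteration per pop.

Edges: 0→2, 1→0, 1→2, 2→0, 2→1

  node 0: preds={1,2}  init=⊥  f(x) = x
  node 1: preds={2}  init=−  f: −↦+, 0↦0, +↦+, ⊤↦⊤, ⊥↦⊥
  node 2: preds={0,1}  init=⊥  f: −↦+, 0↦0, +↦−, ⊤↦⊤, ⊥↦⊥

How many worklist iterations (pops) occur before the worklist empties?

8

Worklist (8 pops):
  #1 pop 0: in=− → − (was ⊥); enqueue []
  #2 pop 1: in=⊥ → − (no change)
  #3 pop 2: in=− → + (was ⊥); enqueue [0,1]
  #4 pop 0: in=⊤ → ⊤ (was −); enqueue [2]
  #5 pop 1: in=+ → ⊤ (was −); enqueue [0]
  #6 pop 2: in=⊤ → ⊤ (was +); enqueue [1]
  #7 pop 0: in=⊤ → ⊤ (no change)
  #8 pop 1: in=⊤ → ⊤ (no change)

Fixpoint:
  val[0] = ⊤
  val[1] = ⊤
  val[2] = ⊤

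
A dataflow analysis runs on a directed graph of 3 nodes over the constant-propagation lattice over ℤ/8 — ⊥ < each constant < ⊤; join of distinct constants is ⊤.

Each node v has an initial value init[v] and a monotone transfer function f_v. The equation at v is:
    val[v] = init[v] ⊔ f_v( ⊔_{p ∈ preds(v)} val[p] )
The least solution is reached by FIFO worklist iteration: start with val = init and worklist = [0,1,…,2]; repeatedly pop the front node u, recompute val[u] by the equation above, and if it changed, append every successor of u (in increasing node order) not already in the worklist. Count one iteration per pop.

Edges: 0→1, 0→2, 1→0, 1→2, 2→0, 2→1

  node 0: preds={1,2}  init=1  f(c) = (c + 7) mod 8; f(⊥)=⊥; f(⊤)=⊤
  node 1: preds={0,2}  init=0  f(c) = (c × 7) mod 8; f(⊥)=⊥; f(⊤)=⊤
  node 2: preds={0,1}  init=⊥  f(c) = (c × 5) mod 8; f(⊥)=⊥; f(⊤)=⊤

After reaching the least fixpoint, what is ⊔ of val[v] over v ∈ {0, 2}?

Worklist (5 pops):
  #1 pop 0: in=0 → ⊤ (was 1); enqueue []
  #2 pop 1: in=⊤ → ⊤ (was 0); enqueue [0]
  #3 pop 2: in=⊤ → ⊤ (was ⊥); enqueue [1]
  #4 pop 0: in=⊤ → ⊤ (no change)
  #5 pop 1: in=⊤ → ⊤ (no change)

Fixpoint:
  val[0] = ⊤
  val[1] = ⊤
  val[2] = ⊤

⊤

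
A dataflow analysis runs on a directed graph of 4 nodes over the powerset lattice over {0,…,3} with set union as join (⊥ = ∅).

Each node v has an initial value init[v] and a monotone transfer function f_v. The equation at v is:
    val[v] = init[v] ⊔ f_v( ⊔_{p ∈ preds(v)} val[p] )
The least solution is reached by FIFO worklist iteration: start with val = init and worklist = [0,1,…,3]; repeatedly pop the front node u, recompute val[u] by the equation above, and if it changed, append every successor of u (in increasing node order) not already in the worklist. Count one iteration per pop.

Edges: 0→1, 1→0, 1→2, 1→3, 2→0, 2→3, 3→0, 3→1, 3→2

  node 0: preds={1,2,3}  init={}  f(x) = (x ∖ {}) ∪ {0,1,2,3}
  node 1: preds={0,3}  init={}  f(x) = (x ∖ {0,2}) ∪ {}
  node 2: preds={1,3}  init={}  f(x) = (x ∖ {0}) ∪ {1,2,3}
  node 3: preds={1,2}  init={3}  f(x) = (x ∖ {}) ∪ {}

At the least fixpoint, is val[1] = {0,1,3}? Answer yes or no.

no

Trace (7 dequeues):
  [1] u=0 | in {3} | out {0,1,2,3} | prev {} | push {}
  [2] u=1 | in {0,1,2,3} | out {1,3} | prev {} | push {0}
  [3] u=2 | in {1,3} | out {1,2,3} | prev {} | push {}
  [4] u=3 | in {1,2,3} | out {1,2,3} | prev {3} | push {1,2}
  [5] u=0 | in {1,2,3} | out {0,1,2,3} | ==
  [6] u=1 | in {0,1,2,3} | out {1,3} | ==
  [7] u=2 | in {1,2,3} | out {1,2,3} | ==

Converged values:
  [0] {0,1,2,3}
  [1] {1,3}
  [2] {1,2,3}
  [3] {1,2,3}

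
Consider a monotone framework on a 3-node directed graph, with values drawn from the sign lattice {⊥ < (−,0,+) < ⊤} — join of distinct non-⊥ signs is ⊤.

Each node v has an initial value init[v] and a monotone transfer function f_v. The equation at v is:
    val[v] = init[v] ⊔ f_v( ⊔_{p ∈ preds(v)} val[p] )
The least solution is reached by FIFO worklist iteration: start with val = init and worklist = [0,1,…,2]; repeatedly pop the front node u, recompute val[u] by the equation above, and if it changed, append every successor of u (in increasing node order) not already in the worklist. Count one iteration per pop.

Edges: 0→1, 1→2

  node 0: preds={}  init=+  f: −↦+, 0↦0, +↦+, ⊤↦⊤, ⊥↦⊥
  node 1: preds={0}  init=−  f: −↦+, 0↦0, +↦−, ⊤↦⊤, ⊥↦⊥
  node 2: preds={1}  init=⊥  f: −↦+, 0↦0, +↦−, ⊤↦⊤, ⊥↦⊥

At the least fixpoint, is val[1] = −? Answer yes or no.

Trace (3 dequeues):
  [1] u=0 | in ⊥ | out + | ==
  [2] u=1 | in + | out − | ==
  [3] u=2 | in − | out + | prev ⊥ | push {}

Converged values:
  [0] +
  [1] −
  [2] +

yes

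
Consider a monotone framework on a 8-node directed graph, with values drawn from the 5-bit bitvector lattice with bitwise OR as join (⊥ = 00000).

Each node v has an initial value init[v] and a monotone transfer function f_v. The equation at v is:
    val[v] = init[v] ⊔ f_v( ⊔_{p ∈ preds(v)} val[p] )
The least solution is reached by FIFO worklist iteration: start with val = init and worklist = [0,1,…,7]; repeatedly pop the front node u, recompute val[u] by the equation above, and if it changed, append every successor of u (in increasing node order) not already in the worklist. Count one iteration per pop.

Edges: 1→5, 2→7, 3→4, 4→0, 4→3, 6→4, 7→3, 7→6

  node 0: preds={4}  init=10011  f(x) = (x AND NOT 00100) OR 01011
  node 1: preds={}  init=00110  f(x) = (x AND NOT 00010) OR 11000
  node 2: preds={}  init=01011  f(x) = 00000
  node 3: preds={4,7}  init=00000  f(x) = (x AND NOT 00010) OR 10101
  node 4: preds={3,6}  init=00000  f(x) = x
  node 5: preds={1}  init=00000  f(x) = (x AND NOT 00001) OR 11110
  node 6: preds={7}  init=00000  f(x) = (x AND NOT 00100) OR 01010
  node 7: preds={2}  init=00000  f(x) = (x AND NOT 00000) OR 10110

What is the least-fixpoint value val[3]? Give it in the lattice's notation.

11101

Trace (15 dequeues):
  [1] u=0 | in 00000 | out 11011 | prev 10011 | push {}
  [2] u=1 | in 00000 | out 11110 | prev 00110 | push {}
  [3] u=2 | in 00000 | out 01011 | ==
  [4] u=3 | in 00000 | out 10101 | prev 00000 | push {}
  [5] u=4 | in 10101 | out 10101 | prev 00000 | push {0,3}
  [6] u=5 | in 11110 | out 11110 | prev 00000 | push {}
  [7] u=6 | in 00000 | out 01010 | prev 00000 | push {4}
  [8] u=7 | in 01011 | out 11111 | prev 00000 | push {6}
  [9] u=0 | in 10101 | out 11011 | ==
  [10] u=3 | in 11111 | out 11101 | prev 10101 | push {}
  [11] u=4 | in 11111 | out 11111 | prev 10101 | push {0,3}
  [12] u=6 | in 11111 | out 11011 | prev 01010 | push {4}
  [13] u=0 | in 11111 | out 11011 | ==
  [14] u=3 | in 11111 | out 11101 | ==
  [15] u=4 | in 11111 | out 11111 | ==

Converged values:
  [0] 11011
  [1] 11110
  [2] 01011
  [3] 11101
  [4] 11111
  [5] 11110
  [6] 11011
  [7] 11111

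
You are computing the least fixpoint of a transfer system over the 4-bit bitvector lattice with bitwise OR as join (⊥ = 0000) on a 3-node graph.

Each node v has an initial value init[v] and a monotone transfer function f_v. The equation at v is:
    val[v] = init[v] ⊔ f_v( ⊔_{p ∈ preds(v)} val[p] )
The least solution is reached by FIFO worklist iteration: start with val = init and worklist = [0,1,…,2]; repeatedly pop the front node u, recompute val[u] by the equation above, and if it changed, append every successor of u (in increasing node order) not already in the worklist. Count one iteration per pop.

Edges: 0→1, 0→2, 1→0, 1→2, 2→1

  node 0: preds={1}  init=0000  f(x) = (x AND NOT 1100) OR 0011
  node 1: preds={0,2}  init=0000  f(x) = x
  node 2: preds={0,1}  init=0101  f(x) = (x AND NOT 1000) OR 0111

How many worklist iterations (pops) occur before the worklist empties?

Trace (5 dequeues):
  [1] u=0 | in 0000 | out 0011 | prev 0000 | push {}
  [2] u=1 | in 0111 | out 0111 | prev 0000 | push {0}
  [3] u=2 | in 0111 | out 0111 | prev 0101 | push {1}
  [4] u=0 | in 0111 | out 0011 | ==
  [5] u=1 | in 0111 | out 0111 | ==

Converged values:
  [0] 0011
  [1] 0111
  [2] 0111

5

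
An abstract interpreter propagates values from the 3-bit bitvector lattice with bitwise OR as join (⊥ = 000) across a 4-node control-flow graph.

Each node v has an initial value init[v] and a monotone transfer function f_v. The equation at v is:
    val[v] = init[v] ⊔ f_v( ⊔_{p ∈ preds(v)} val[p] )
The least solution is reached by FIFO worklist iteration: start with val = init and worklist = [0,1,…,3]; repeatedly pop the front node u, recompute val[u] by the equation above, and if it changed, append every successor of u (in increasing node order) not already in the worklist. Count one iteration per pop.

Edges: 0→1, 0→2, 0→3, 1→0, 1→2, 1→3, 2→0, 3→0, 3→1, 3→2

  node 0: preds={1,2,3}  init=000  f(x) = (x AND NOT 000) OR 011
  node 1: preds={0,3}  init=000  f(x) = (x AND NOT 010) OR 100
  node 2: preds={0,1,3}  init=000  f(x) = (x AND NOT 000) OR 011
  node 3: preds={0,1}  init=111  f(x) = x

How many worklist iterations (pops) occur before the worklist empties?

5

Iteration log — 5 steps:
  step 1. node 0  ⊔preds=111  new=111  old=000  +wl: 
  step 2. node 1  ⊔preds=111  new=101  old=000  +wl: 0
  step 3. node 2  ⊔preds=111  new=111  old=000  +wl: 
  step 4. node 3  ⊔preds=111  new=111  stable
  step 5. node 0  ⊔preds=111  new=111  stable

Least fixpoint reached:
  node 0: 111
  node 1: 101
  node 2: 111
  node 3: 111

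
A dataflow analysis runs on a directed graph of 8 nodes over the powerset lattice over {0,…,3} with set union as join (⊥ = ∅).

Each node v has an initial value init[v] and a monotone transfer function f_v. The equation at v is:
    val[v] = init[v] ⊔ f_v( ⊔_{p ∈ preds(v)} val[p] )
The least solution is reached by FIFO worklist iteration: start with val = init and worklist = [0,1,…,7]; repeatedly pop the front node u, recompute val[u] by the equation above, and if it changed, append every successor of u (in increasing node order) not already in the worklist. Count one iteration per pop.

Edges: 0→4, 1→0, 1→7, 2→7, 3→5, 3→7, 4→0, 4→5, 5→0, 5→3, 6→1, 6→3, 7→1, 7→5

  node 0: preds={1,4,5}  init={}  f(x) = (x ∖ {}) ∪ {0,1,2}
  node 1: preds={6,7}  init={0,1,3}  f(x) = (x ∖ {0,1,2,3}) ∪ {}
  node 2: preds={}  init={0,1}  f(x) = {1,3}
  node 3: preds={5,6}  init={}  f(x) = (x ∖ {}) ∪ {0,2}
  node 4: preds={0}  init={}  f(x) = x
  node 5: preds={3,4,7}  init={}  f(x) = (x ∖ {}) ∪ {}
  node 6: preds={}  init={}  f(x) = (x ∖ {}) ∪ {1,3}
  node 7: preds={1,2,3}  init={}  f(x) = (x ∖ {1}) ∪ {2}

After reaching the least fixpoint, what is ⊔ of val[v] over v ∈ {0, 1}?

{0,1,2,3}

Trace (13 dequeues):
  [1] u=0 | in {0,1,3} | out {0,1,2,3} | prev {} | push {}
  [2] u=1 | in {} | out {0,1,3} | ==
  [3] u=2 | in {} | out {0,1,3} | prev {0,1} | push {}
  [4] u=3 | in {} | out {0,2} | prev {} | push {}
  [5] u=4 | in {0,1,2,3} | out {0,1,2,3} | prev {} | push {0}
  [6] u=5 | in {0,1,2,3} | out {0,1,2,3} | prev {} | push {3}
  [7] u=6 | in {} | out {1,3} | prev {} | push {1}
  [8] u=7 | in {0,1,2,3} | out {0,2,3} | prev {} | push {5}
  [9] u=0 | in {0,1,2,3} | out {0,1,2,3} | ==
  [10] u=3 | in {0,1,2,3} | out {0,1,2,3} | prev {0,2} | push {7}
  [11] u=1 | in {0,1,2,3} | out {0,1,3} | ==
  [12] u=5 | in {0,1,2,3} | out {0,1,2,3} | ==
  [13] u=7 | in {0,1,2,3} | out {0,2,3} | ==

Converged values:
  [0] {0,1,2,3}
  [1] {0,1,3}
  [2] {0,1,3}
  [3] {0,1,2,3}
  [4] {0,1,2,3}
  [5] {0,1,2,3}
  [6] {1,3}
  [7] {0,2,3}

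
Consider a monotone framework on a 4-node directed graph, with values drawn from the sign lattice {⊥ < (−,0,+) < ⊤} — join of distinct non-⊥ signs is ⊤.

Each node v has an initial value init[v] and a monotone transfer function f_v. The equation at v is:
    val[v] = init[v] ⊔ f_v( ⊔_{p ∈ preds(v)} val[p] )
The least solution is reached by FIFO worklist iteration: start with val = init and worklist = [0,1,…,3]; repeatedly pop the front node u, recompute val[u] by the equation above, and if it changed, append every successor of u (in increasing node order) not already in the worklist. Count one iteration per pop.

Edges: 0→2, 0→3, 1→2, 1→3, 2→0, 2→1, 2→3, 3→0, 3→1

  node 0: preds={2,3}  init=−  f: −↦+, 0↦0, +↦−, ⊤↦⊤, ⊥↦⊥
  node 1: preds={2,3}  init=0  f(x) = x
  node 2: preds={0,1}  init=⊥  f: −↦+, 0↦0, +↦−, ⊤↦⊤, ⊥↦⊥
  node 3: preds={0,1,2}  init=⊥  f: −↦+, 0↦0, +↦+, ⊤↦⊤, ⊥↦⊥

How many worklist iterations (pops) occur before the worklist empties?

8

Trace (8 dequeues):
  [1] u=0 | in ⊥ | out − | ==
  [2] u=1 | in ⊥ | out 0 | ==
  [3] u=2 | in ⊤ | out ⊤ | prev ⊥ | push {0,1}
  [4] u=3 | in ⊤ | out ⊤ | prev ⊥ | push {}
  [5] u=0 | in ⊤ | out ⊤ | prev − | push {2,3}
  [6] u=1 | in ⊤ | out ⊤ | prev 0 | push {}
  [7] u=2 | in ⊤ | out ⊤ | ==
  [8] u=3 | in ⊤ | out ⊤ | ==

Converged values:
  [0] ⊤
  [1] ⊤
  [2] ⊤
  [3] ⊤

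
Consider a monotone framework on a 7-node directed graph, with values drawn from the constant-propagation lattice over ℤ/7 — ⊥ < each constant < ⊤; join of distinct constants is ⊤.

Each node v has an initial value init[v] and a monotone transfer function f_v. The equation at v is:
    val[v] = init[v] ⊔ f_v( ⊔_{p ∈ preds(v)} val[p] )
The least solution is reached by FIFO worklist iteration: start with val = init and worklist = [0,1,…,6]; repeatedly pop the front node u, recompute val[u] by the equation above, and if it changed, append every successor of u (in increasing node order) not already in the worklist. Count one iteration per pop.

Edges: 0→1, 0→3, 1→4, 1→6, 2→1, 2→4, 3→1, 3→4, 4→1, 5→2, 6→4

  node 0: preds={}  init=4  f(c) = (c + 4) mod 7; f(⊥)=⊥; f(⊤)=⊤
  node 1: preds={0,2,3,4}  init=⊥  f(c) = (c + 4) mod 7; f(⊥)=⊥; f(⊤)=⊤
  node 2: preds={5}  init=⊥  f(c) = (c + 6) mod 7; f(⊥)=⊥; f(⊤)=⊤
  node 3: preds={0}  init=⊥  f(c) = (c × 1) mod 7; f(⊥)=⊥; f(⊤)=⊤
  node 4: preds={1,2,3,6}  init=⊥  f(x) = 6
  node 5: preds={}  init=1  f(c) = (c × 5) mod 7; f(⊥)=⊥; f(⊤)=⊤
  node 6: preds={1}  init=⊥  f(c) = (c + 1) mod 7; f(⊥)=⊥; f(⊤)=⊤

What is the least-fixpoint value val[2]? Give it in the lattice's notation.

0

Trace (11 dequeues):
  [1] u=0 | in ⊥ | out 4 | ==
  [2] u=1 | in 4 | out 1 | prev ⊥ | push {}
  [3] u=2 | in 1 | out 0 | prev ⊥ | push {1}
  [4] u=3 | in 4 | out 4 | prev ⊥ | push {}
  [5] u=4 | in ⊤ | out 6 | prev ⊥ | push {}
  [6] u=5 | in ⊥ | out 1 | ==
  [7] u=6 | in 1 | out 2 | prev ⊥ | push {4}
  [8] u=1 | in ⊤ | out ⊤ | prev 1 | push {6}
  [9] u=4 | in ⊤ | out 6 | ==
  [10] u=6 | in ⊤ | out ⊤ | prev 2 | push {4}
  [11] u=4 | in ⊤ | out 6 | ==

Converged values:
  [0] 4
  [1] ⊤
  [2] 0
  [3] 4
  [4] 6
  [5] 1
  [6] ⊤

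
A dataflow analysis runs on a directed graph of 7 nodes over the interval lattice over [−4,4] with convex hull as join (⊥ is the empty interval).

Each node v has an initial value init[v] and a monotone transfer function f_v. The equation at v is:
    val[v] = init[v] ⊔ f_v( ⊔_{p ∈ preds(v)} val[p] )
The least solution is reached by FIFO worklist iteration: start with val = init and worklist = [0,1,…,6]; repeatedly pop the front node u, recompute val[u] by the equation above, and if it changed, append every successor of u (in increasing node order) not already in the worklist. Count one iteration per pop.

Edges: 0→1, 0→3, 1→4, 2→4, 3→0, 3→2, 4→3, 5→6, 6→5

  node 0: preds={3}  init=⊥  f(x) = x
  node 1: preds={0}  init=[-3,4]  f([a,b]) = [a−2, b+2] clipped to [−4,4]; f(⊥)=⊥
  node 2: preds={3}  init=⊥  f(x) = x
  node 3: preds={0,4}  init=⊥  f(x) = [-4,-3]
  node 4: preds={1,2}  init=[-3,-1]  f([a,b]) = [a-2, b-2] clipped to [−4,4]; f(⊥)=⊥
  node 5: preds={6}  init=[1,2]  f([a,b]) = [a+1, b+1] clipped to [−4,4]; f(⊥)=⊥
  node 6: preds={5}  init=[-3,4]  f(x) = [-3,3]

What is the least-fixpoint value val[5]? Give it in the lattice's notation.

Trace (12 dequeues):
  [1] u=0 | in ⊥ | out ⊥ | ==
  [2] u=1 | in ⊥ | out [-3,4] | ==
  [3] u=2 | in ⊥ | out ⊥ | ==
  [4] u=3 | in [-3,-1] | out [-4,-3] | prev ⊥ | push {0,2}
  [5] u=4 | in [-3,4] | out [-4,2] | prev [-3,-1] | push {3}
  [6] u=5 | in [-3,4] | out [-2,4] | prev [1,2] | push {}
  [7] u=6 | in [-2,4] | out [-3,4] | ==
  [8] u=0 | in [-4,-3] | out [-4,-3] | prev ⊥ | push {1}
  [9] u=2 | in [-4,-3] | out [-4,-3] | prev ⊥ | push {4}
  [10] u=3 | in [-4,2] | out [-4,-3] | ==
  [11] u=1 | in [-4,-3] | out [-4,4] | prev [-3,4] | push {}
  [12] u=4 | in [-4,4] | out [-4,2] | ==

Converged values:
  [0] [-4,-3]
  [1] [-4,4]
  [2] [-4,-3]
  [3] [-4,-3]
  [4] [-4,2]
  [5] [-2,4]
  [6] [-3,4]

[-2,4]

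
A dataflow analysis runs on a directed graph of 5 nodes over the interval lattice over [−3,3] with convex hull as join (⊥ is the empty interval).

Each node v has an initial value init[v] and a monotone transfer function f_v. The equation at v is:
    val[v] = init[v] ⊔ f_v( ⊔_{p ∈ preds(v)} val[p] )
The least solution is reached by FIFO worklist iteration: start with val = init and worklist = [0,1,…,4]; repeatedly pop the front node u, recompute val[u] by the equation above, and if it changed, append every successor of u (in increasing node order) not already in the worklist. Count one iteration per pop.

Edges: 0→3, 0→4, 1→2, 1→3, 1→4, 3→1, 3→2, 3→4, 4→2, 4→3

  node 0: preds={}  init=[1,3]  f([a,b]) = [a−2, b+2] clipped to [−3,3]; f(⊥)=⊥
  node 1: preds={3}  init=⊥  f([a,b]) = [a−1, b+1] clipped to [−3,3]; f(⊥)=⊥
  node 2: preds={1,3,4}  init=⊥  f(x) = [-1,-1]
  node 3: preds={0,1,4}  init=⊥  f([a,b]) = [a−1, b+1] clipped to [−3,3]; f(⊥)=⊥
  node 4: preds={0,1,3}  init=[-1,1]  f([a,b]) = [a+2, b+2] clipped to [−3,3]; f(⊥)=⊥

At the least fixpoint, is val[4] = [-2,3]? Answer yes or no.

Iteration log — 11 steps:
  step 1. node 0  ⊔preds=⊥  new=[1,3]  stable
  step 2. node 1  ⊔preds=⊥  new=⊥  stable
  step 3. node 2  ⊔preds=[-1,1]  new=[-1,-1]  old=⊥  +wl: 
  step 4. node 3  ⊔preds=[-1,3]  new=[-2,3]  old=⊥  +wl: 1,2
  step 5. node 4  ⊔preds=[-2,3]  new=[-1,3]  old=[-1,1]  +wl: 3
  step 6. node 1  ⊔preds=[-2,3]  new=[-3,3]  old=⊥  +wl: 4
  step 7. node 2  ⊔preds=[-3,3]  new=[-1,-1]  stable
  step 8. node 3  ⊔preds=[-3,3]  new=[-3,3]  old=[-2,3]  +wl: 1,2
  step 9. node 4  ⊔preds=[-3,3]  new=[-1,3]  stable
  step 10. node 1  ⊔preds=[-3,3]  new=[-3,3]  stable
  step 11. node 2  ⊔preds=[-3,3]  new=[-1,-1]  stable

Least fixpoint reached:
  node 0: [1,3]
  node 1: [-3,3]
  node 2: [-1,-1]
  node 3: [-3,3]
  node 4: [-1,3]

no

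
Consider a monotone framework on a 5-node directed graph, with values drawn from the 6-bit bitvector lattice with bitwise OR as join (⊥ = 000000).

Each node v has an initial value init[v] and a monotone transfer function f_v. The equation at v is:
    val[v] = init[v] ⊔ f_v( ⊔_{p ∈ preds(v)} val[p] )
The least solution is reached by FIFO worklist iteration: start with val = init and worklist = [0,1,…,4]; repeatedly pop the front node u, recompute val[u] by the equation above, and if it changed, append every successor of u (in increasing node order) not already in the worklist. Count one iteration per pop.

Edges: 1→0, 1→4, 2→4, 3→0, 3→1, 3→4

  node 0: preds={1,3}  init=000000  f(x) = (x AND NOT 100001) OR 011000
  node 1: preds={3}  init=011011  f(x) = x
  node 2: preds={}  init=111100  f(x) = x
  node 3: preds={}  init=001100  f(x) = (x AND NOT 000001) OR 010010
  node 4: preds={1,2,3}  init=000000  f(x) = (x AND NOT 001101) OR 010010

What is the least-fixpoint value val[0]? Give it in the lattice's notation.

Worklist (7 pops):
  #1 pop 0: in=011111 → 011110 (was 000000); enqueue []
  #2 pop 1: in=001100 → 011111 (was 011011); enqueue [0]
  #3 pop 2: in=000000 → 111100 (no change)
  #4 pop 3: in=000000 → 011110 (was 001100); enqueue [1]
  #5 pop 4: in=111111 → 110010 (was 000000); enqueue []
  #6 pop 0: in=011111 → 011110 (no change)
  #7 pop 1: in=011110 → 011111 (no change)

Fixpoint:
  val[0] = 011110
  val[1] = 011111
  val[2] = 111100
  val[3] = 011110
  val[4] = 110010

011110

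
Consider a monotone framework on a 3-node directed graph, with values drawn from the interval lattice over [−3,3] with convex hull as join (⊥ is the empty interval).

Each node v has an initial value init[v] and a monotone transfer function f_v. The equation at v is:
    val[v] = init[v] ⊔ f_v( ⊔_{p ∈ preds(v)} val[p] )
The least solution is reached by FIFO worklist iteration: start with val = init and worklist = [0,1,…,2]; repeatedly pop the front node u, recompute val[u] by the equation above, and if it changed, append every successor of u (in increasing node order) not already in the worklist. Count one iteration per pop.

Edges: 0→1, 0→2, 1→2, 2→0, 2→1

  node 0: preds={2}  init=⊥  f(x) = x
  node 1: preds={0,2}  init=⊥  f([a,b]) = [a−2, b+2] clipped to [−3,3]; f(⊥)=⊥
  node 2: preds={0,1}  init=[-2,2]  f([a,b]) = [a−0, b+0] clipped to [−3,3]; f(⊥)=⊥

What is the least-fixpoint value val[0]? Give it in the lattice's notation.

Worklist (6 pops):
  #1 pop 0: in=[-2,2] → [-2,2] (was ⊥); enqueue []
  #2 pop 1: in=[-2,2] → [-3,3] (was ⊥); enqueue []
  #3 pop 2: in=[-3,3] → [-3,3] (was [-2,2]); enqueue [0,1]
  #4 pop 0: in=[-3,3] → [-3,3] (was [-2,2]); enqueue [2]
  #5 pop 1: in=[-3,3] → [-3,3] (no change)
  #6 pop 2: in=[-3,3] → [-3,3] (no change)

Fixpoint:
  val[0] = [-3,3]
  val[1] = [-3,3]
  val[2] = [-3,3]

[-3,3]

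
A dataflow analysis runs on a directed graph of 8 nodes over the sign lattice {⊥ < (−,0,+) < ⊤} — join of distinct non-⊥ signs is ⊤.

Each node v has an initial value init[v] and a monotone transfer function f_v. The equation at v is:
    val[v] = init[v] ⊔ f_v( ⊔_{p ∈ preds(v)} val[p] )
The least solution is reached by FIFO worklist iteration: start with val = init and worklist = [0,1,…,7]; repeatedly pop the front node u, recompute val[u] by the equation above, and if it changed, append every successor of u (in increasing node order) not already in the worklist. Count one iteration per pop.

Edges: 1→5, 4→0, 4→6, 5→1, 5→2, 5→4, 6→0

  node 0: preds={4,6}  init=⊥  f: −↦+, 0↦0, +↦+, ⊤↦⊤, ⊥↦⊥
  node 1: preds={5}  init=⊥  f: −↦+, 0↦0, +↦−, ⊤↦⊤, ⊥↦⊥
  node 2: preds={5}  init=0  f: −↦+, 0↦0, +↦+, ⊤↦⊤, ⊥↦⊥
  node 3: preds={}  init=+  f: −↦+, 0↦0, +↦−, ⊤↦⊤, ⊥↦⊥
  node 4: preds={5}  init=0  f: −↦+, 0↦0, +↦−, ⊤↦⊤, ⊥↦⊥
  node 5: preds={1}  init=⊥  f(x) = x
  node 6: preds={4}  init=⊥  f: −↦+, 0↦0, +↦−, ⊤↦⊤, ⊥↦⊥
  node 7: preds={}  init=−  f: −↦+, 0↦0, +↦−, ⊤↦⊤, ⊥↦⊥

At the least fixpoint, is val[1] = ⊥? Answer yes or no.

yes

Trace (9 dequeues):
  [1] u=0 | in 0 | out 0 | prev ⊥ | push {}
  [2] u=1 | in ⊥ | out ⊥ | ==
  [3] u=2 | in ⊥ | out 0 | ==
  [4] u=3 | in ⊥ | out + | ==
  [5] u=4 | in ⊥ | out 0 | ==
  [6] u=5 | in ⊥ | out ⊥ | ==
  [7] u=6 | in 0 | out 0 | prev ⊥ | push {0}
  [8] u=7 | in ⊥ | out − | ==
  [9] u=0 | in 0 | out 0 | ==

Converged values:
  [0] 0
  [1] ⊥
  [2] 0
  [3] +
  [4] 0
  [5] ⊥
  [6] 0
  [7] −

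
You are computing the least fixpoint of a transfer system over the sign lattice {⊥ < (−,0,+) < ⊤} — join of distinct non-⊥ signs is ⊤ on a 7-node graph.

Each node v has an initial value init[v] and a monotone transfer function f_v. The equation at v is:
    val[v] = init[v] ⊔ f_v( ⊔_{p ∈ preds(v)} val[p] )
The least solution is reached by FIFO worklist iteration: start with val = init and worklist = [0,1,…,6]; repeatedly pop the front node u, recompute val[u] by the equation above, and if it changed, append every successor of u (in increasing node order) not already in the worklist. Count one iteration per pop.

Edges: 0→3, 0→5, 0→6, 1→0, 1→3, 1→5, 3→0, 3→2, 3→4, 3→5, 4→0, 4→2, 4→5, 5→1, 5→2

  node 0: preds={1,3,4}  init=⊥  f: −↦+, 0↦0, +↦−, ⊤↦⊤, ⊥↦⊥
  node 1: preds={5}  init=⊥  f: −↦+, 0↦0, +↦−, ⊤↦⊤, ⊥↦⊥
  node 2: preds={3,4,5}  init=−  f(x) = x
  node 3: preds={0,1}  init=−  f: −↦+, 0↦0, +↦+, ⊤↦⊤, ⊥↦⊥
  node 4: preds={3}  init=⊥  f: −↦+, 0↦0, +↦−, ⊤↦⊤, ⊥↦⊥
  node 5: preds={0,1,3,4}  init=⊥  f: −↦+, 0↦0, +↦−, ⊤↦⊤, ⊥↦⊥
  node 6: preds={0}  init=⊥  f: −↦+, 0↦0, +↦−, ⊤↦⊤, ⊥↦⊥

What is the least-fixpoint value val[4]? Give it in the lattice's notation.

Trace (14 dequeues):
  [1] u=0 | in − | out + | prev ⊥ | push {}
  [2] u=1 | in ⊥ | out ⊥ | ==
  [3] u=2 | in − | out − | ==
  [4] u=3 | in + | out ⊤ | prev − | push {0,2}
  [5] u=4 | in ⊤ | out ⊤ | prev ⊥ | push {}
  [6] u=5 | in ⊤ | out ⊤ | prev ⊥ | push {1}
  [7] u=6 | in + | out − | prev ⊥ | push {}
  [8] u=0 | in ⊤ | out ⊤ | prev + | push {3,5,6}
  [9] u=2 | in ⊤ | out ⊤ | prev − | push {}
  [10] u=1 | in ⊤ | out ⊤ | prev ⊥ | push {0}
  [11] u=3 | in ⊤ | out ⊤ | ==
  [12] u=5 | in ⊤ | out ⊤ | ==
  [13] u=6 | in ⊤ | out ⊤ | prev − | push {}
  [14] u=0 | in ⊤ | out ⊤ | ==

Converged values:
  [0] ⊤
  [1] ⊤
  [2] ⊤
  [3] ⊤
  [4] ⊤
  [5] ⊤
  [6] ⊤

⊤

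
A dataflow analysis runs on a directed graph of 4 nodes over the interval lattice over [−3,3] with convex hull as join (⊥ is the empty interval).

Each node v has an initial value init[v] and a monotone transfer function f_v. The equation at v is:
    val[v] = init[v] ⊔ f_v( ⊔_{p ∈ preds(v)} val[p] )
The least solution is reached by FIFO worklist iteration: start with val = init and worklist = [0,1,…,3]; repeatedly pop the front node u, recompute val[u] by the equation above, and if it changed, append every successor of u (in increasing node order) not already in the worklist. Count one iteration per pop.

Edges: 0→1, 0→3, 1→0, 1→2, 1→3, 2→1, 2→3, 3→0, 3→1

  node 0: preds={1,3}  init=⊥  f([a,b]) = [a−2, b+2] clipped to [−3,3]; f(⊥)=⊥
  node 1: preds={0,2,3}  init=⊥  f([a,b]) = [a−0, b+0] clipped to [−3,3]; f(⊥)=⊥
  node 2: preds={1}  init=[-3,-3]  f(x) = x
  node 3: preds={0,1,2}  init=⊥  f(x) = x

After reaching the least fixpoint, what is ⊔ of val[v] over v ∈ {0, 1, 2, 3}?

Iteration log — 19 steps:
  step 1. node 0  ⊔preds=⊥  new=⊥  stable
  step 2. node 1  ⊔preds=[-3,-3]  new=[-3,-3]  old=⊥  +wl: 0
  step 3. node 2  ⊔preds=[-3,-3]  new=[-3,-3]  stable
  step 4. node 3  ⊔preds=[-3,-3]  new=[-3,-3]  old=⊥  +wl: 1
  step 5. node 0  ⊔preds=[-3,-3]  new=[-3,-1]  old=⊥  +wl: 3
  step 6. node 1  ⊔preds=[-3,-1]  new=[-3,-1]  old=[-3,-3]  +wl: 0,2
  step 7. node 3  ⊔preds=[-3,-1]  new=[-3,-1]  old=[-3,-3]  +wl: 1
  step 8. node 0  ⊔preds=[-3,-1]  new=[-3,1]  old=[-3,-1]  +wl: 3
  step 9. node 2  ⊔preds=[-3,-1]  new=[-3,-1]  old=[-3,-3]  +wl: 
  step 10. node 1  ⊔preds=[-3,1]  new=[-3,1]  old=[-3,-1]  +wl: 0,2
  step 11. node 3  ⊔preds=[-3,1]  new=[-3,1]  old=[-3,-1]  +wl: 1
  step 12. node 0  ⊔preds=[-3,1]  new=[-3,3]  old=[-3,1]  +wl: 3
  step 13. node 2  ⊔preds=[-3,1]  new=[-3,1]  old=[-3,-1]  +wl: 
  step 14. node 1  ⊔preds=[-3,3]  new=[-3,3]  old=[-3,1]  +wl: 0,2
  step 15. node 3  ⊔preds=[-3,3]  new=[-3,3]  old=[-3,1]  +wl: 1
  step 16. node 0  ⊔preds=[-3,3]  new=[-3,3]  stable
  step 17. node 2  ⊔preds=[-3,3]  new=[-3,3]  old=[-3,1]  +wl: 3
  step 18. node 1  ⊔preds=[-3,3]  new=[-3,3]  stable
  step 19. node 3  ⊔preds=[-3,3]  new=[-3,3]  stable

Least fixpoint reached:
  node 0: [-3,3]
  node 1: [-3,3]
  node 2: [-3,3]
  node 3: [-3,3]

[-3,3]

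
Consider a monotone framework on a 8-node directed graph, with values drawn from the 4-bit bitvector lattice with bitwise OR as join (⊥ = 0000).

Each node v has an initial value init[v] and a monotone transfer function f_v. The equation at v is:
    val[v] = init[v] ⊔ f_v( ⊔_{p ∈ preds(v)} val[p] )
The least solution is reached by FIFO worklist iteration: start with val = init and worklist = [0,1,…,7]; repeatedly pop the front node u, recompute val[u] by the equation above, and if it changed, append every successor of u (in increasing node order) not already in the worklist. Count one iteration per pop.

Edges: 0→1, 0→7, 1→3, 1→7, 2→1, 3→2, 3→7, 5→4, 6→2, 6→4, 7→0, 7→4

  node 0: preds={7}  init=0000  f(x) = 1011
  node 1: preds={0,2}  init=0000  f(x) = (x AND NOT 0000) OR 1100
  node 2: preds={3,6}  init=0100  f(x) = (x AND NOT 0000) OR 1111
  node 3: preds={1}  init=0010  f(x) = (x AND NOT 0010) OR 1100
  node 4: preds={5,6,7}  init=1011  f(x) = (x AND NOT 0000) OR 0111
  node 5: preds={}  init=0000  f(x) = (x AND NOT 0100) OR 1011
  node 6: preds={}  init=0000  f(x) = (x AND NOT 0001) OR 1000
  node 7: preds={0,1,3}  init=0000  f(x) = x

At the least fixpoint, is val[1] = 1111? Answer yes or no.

yes

Iteration log — 12 steps:
  step 1. node 0  ⊔preds=0000  new=1011  old=0000  +wl: 
  step 2. node 1  ⊔preds=1111  new=1111  old=0000  +wl: 
  step 3. node 2  ⊔preds=0010  new=1111  old=0100  +wl: 1
  step 4. node 3  ⊔preds=1111  new=1111  old=0010  +wl: 2
  step 5. node 4  ⊔preds=0000  new=1111  old=1011  +wl: 
  step 6. node 5  ⊔preds=0000  new=1011  old=0000  +wl: 4
  step 7. node 6  ⊔preds=0000  new=1000  old=0000  +wl: 
  step 8. node 7  ⊔preds=1111  new=1111  old=0000  +wl: 0
  step 9. node 1  ⊔preds=1111  new=1111  stable
  step 10. node 2  ⊔preds=1111  new=1111  stable
  step 11. node 4  ⊔preds=1111  new=1111  stable
  step 12. node 0  ⊔preds=1111  new=1011  stable

Least fixpoint reached:
  node 0: 1011
  node 1: 1111
  node 2: 1111
  node 3: 1111
  node 4: 1111
  node 5: 1011
  node 6: 1000
  node 7: 1111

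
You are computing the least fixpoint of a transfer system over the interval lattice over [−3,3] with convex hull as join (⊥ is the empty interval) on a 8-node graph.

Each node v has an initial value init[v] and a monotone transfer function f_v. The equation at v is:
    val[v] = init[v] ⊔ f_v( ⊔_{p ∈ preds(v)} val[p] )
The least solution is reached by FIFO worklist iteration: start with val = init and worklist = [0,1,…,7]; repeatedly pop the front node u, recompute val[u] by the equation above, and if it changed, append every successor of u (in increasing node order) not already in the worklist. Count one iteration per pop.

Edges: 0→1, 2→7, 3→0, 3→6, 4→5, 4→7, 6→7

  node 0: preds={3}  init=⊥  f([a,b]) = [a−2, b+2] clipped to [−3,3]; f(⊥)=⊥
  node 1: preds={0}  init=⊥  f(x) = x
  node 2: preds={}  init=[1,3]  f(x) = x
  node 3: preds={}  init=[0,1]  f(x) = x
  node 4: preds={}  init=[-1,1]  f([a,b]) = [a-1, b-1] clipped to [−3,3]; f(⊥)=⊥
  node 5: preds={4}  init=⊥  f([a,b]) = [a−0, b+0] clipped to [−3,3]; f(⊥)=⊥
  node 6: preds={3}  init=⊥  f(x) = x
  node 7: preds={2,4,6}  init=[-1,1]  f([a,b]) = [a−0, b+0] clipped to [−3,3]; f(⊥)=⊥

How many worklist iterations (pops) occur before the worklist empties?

8

Trace (8 dequeues):
  [1] u=0 | in [0,1] | out [-2,3] | prev ⊥ | push {}
  [2] u=1 | in [-2,3] | out [-2,3] | prev ⊥ | push {}
  [3] u=2 | in ⊥ | out [1,3] | ==
  [4] u=3 | in ⊥ | out [0,1] | ==
  [5] u=4 | in ⊥ | out [-1,1] | ==
  [6] u=5 | in [-1,1] | out [-1,1] | prev ⊥ | push {}
  [7] u=6 | in [0,1] | out [0,1] | prev ⊥ | push {}
  [8] u=7 | in [-1,3] | out [-1,3] | prev [-1,1] | push {}

Converged values:
  [0] [-2,3]
  [1] [-2,3]
  [2] [1,3]
  [3] [0,1]
  [4] [-1,1]
  [5] [-1,1]
  [6] [0,1]
  [7] [-1,3]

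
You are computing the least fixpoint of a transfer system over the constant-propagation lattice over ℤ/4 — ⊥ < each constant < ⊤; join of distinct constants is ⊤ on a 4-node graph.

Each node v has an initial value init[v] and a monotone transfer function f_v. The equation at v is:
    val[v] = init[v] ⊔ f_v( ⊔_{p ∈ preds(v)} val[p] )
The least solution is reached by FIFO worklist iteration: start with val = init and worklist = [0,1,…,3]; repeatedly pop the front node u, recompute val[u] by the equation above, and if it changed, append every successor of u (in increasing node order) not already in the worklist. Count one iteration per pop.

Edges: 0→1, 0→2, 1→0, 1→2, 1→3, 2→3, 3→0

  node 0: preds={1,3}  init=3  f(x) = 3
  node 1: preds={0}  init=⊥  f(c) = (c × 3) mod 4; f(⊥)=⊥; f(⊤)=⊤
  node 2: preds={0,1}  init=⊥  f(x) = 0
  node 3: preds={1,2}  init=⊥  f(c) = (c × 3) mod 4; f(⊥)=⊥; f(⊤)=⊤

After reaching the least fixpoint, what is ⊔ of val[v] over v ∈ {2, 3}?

Iteration log — 5 steps:
  step 1. node 0  ⊔preds=⊥  new=3  stable
  step 2. node 1  ⊔preds=3  new=1  old=⊥  +wl: 0
  step 3. node 2  ⊔preds=⊤  new=0  old=⊥  +wl: 
  step 4. node 3  ⊔preds=⊤  new=⊤  old=⊥  +wl: 
  step 5. node 0  ⊔preds=⊤  new=3  stable

Least fixpoint reached:
  node 0: 3
  node 1: 1
  node 2: 0
  node 3: ⊤

⊤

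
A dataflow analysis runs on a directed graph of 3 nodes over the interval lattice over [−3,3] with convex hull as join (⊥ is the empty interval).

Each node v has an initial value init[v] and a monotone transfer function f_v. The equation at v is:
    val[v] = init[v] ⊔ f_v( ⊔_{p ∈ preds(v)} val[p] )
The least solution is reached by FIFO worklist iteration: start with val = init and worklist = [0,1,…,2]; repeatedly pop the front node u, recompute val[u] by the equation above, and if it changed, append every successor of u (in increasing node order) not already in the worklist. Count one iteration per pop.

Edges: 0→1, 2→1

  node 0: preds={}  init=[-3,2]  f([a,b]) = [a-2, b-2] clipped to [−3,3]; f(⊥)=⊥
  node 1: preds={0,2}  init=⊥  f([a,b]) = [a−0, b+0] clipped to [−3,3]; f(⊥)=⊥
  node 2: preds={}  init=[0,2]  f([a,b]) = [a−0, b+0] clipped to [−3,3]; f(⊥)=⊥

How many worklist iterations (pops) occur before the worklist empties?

Worklist (3 pops):
  #1 pop 0: in=⊥ → [-3,2] (no change)
  #2 pop 1: in=[-3,2] → [-3,2] (was ⊥); enqueue []
  #3 pop 2: in=⊥ → [0,2] (no change)

Fixpoint:
  val[0] = [-3,2]
  val[1] = [-3,2]
  val[2] = [0,2]

3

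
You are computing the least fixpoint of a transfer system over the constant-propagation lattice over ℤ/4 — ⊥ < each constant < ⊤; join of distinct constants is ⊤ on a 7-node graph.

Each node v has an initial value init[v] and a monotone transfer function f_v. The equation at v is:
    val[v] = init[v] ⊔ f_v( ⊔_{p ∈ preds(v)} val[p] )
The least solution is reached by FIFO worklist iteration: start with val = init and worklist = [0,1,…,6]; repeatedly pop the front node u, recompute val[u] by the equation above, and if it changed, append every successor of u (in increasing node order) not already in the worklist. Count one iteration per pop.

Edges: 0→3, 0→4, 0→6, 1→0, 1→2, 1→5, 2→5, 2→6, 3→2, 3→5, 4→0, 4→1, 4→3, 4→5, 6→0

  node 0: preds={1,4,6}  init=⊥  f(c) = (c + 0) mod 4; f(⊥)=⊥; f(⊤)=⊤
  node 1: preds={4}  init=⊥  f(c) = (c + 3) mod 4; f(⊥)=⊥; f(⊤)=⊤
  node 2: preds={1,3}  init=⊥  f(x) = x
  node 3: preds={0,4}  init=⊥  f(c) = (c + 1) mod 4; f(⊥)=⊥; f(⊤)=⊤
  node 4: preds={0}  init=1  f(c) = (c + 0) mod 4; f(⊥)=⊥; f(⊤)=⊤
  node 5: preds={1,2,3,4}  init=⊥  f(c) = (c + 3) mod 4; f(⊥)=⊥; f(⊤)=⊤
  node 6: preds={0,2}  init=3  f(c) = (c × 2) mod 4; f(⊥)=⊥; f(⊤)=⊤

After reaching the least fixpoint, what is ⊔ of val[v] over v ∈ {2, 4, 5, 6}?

⊤

Trace (15 dequeues):
  [1] u=0 | in ⊤ | out ⊤ | prev ⊥ | push {}
  [2] u=1 | in 1 | out 0 | prev ⊥ | push {0}
  [3] u=2 | in 0 | out 0 | prev ⊥ | push {}
  [4] u=3 | in ⊤ | out ⊤ | prev ⊥ | push {2}
  [5] u=4 | in ⊤ | out ⊤ | prev 1 | push {1,3}
  [6] u=5 | in ⊤ | out ⊤ | prev ⊥ | push {}
  [7] u=6 | in ⊤ | out ⊤ | prev 3 | push {}
  [8] u=0 | in ⊤ | out ⊤ | ==
  [9] u=2 | in ⊤ | out ⊤ | prev 0 | push {5,6}
  [10] u=1 | in ⊤ | out ⊤ | prev 0 | push {0,2}
  [11] u=3 | in ⊤ | out ⊤ | ==
  [12] u=5 | in ⊤ | out ⊤ | ==
  [13] u=6 | in ⊤ | out ⊤ | ==
  [14] u=0 | in ⊤ | out ⊤ | ==
  [15] u=2 | in ⊤ | out ⊤ | ==

Converged values:
  [0] ⊤
  [1] ⊤
  [2] ⊤
  [3] ⊤
  [4] ⊤
  [5] ⊤
  [6] ⊤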